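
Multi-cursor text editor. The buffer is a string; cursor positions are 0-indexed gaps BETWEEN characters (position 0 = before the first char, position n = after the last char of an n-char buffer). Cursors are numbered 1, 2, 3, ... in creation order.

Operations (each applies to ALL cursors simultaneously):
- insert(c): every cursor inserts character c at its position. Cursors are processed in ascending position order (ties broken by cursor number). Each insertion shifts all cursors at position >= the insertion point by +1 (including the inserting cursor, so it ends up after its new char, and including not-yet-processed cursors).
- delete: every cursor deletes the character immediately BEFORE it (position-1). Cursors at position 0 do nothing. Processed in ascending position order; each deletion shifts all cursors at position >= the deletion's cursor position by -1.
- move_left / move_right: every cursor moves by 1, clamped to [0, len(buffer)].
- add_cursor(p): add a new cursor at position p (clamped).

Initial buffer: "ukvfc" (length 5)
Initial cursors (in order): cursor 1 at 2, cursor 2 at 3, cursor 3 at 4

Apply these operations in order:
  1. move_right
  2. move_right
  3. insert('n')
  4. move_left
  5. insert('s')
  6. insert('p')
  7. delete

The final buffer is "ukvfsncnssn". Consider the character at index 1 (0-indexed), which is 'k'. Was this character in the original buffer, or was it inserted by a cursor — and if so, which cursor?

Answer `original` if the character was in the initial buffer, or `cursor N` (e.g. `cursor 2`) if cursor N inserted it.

Answer: original

Derivation:
After op 1 (move_right): buffer="ukvfc" (len 5), cursors c1@3 c2@4 c3@5, authorship .....
After op 2 (move_right): buffer="ukvfc" (len 5), cursors c1@4 c2@5 c3@5, authorship .....
After op 3 (insert('n')): buffer="ukvfncnn" (len 8), cursors c1@5 c2@8 c3@8, authorship ....1.23
After op 4 (move_left): buffer="ukvfncnn" (len 8), cursors c1@4 c2@7 c3@7, authorship ....1.23
After op 5 (insert('s')): buffer="ukvfsncnssn" (len 11), cursors c1@5 c2@10 c3@10, authorship ....11.2233
After op 6 (insert('p')): buffer="ukvfspncnssppn" (len 14), cursors c1@6 c2@13 c3@13, authorship ....111.223233
After op 7 (delete): buffer="ukvfsncnssn" (len 11), cursors c1@5 c2@10 c3@10, authorship ....11.2233
Authorship (.=original, N=cursor N): . . . . 1 1 . 2 2 3 3
Index 1: author = original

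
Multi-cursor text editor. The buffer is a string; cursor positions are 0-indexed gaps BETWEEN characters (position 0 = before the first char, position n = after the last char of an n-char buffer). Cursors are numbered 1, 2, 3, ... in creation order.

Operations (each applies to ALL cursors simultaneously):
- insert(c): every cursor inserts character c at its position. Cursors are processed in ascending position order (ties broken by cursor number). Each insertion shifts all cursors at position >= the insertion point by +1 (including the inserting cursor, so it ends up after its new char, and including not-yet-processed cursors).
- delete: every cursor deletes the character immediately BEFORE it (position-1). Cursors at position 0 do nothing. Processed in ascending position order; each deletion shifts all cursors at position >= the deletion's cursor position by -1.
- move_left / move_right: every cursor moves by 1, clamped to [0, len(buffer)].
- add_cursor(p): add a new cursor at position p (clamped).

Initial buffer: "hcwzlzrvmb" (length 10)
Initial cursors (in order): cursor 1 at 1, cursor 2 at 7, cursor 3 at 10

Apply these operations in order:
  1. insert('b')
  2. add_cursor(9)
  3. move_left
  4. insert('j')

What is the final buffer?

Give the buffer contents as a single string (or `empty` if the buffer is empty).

After op 1 (insert('b')): buffer="hbcwzlzrbvmbb" (len 13), cursors c1@2 c2@9 c3@13, authorship .1......2...3
After op 2 (add_cursor(9)): buffer="hbcwzlzrbvmbb" (len 13), cursors c1@2 c2@9 c4@9 c3@13, authorship .1......2...3
After op 3 (move_left): buffer="hbcwzlzrbvmbb" (len 13), cursors c1@1 c2@8 c4@8 c3@12, authorship .1......2...3
After op 4 (insert('j')): buffer="hjbcwzlzrjjbvmbjb" (len 17), cursors c1@2 c2@11 c4@11 c3@16, authorship .11......242...33

Answer: hjbcwzlzrjjbvmbjb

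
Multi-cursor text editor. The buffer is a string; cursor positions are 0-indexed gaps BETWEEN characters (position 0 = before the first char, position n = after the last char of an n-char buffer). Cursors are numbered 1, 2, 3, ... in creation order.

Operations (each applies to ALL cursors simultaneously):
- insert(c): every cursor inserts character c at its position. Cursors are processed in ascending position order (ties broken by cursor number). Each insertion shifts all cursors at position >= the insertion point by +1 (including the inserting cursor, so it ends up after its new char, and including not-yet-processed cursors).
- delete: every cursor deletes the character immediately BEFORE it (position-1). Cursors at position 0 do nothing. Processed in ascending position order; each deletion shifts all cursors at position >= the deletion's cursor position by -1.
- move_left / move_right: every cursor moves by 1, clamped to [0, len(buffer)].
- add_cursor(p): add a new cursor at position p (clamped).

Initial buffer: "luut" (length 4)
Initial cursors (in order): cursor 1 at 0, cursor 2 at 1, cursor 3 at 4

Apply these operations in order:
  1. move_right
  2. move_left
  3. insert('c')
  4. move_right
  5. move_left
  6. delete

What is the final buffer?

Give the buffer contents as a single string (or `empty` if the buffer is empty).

After op 1 (move_right): buffer="luut" (len 4), cursors c1@1 c2@2 c3@4, authorship ....
After op 2 (move_left): buffer="luut" (len 4), cursors c1@0 c2@1 c3@3, authorship ....
After op 3 (insert('c')): buffer="clcuuct" (len 7), cursors c1@1 c2@3 c3@6, authorship 1.2..3.
After op 4 (move_right): buffer="clcuuct" (len 7), cursors c1@2 c2@4 c3@7, authorship 1.2..3.
After op 5 (move_left): buffer="clcuuct" (len 7), cursors c1@1 c2@3 c3@6, authorship 1.2..3.
After op 6 (delete): buffer="luut" (len 4), cursors c1@0 c2@1 c3@3, authorship ....

Answer: luut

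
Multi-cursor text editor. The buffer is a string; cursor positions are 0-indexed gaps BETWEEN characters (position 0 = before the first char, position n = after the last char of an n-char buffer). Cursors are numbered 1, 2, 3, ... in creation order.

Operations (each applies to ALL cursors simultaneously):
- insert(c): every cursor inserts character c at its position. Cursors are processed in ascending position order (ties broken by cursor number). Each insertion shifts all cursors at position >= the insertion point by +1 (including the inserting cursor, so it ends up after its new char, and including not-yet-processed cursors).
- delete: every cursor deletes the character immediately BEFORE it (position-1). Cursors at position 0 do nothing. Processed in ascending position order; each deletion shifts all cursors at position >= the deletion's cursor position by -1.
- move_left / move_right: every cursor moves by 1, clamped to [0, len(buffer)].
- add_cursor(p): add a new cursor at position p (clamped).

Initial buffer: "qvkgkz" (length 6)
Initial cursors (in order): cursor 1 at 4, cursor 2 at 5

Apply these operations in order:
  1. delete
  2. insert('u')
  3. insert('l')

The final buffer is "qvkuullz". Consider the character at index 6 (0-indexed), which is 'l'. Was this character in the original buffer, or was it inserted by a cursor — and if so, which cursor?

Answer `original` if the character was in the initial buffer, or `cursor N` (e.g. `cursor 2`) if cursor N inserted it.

After op 1 (delete): buffer="qvkz" (len 4), cursors c1@3 c2@3, authorship ....
After op 2 (insert('u')): buffer="qvkuuz" (len 6), cursors c1@5 c2@5, authorship ...12.
After op 3 (insert('l')): buffer="qvkuullz" (len 8), cursors c1@7 c2@7, authorship ...1212.
Authorship (.=original, N=cursor N): . . . 1 2 1 2 .
Index 6: author = 2

Answer: cursor 2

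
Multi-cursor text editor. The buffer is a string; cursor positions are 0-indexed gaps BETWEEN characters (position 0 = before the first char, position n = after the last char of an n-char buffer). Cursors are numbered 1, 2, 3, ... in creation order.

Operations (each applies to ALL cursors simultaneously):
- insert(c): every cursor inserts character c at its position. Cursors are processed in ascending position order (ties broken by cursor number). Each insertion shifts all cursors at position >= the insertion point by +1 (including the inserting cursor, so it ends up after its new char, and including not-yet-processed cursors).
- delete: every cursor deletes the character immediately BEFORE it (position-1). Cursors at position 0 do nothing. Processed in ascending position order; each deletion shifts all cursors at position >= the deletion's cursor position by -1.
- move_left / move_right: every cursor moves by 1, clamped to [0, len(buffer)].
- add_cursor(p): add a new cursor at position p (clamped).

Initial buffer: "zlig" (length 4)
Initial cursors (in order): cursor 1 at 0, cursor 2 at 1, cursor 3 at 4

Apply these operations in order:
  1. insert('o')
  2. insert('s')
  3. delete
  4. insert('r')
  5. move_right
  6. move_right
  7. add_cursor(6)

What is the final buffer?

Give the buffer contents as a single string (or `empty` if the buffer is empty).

Answer: orzorligor

Derivation:
After op 1 (insert('o')): buffer="ozoligo" (len 7), cursors c1@1 c2@3 c3@7, authorship 1.2...3
After op 2 (insert('s')): buffer="oszosligos" (len 10), cursors c1@2 c2@5 c3@10, authorship 11.22...33
After op 3 (delete): buffer="ozoligo" (len 7), cursors c1@1 c2@3 c3@7, authorship 1.2...3
After op 4 (insert('r')): buffer="orzorligor" (len 10), cursors c1@2 c2@5 c3@10, authorship 11.22...33
After op 5 (move_right): buffer="orzorligor" (len 10), cursors c1@3 c2@6 c3@10, authorship 11.22...33
After op 6 (move_right): buffer="orzorligor" (len 10), cursors c1@4 c2@7 c3@10, authorship 11.22...33
After op 7 (add_cursor(6)): buffer="orzorligor" (len 10), cursors c1@4 c4@6 c2@7 c3@10, authorship 11.22...33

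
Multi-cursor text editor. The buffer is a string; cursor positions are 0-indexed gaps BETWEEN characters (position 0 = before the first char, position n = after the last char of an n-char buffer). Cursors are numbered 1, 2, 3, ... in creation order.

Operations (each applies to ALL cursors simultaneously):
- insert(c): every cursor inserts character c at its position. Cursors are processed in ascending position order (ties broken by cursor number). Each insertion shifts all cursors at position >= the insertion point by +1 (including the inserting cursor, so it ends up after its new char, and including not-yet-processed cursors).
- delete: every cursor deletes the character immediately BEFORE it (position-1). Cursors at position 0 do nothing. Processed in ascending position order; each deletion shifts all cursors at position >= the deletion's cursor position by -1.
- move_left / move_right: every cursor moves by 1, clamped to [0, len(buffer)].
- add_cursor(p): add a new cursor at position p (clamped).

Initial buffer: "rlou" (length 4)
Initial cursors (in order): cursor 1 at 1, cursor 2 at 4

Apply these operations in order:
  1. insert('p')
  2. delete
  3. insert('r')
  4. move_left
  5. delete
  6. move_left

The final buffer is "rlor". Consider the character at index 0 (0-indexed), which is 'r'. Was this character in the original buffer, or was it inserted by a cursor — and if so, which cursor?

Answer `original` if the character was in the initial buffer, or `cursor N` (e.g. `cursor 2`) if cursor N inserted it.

Answer: cursor 1

Derivation:
After op 1 (insert('p')): buffer="rploup" (len 6), cursors c1@2 c2@6, authorship .1...2
After op 2 (delete): buffer="rlou" (len 4), cursors c1@1 c2@4, authorship ....
After op 3 (insert('r')): buffer="rrlour" (len 6), cursors c1@2 c2@6, authorship .1...2
After op 4 (move_left): buffer="rrlour" (len 6), cursors c1@1 c2@5, authorship .1...2
After op 5 (delete): buffer="rlor" (len 4), cursors c1@0 c2@3, authorship 1..2
After op 6 (move_left): buffer="rlor" (len 4), cursors c1@0 c2@2, authorship 1..2
Authorship (.=original, N=cursor N): 1 . . 2
Index 0: author = 1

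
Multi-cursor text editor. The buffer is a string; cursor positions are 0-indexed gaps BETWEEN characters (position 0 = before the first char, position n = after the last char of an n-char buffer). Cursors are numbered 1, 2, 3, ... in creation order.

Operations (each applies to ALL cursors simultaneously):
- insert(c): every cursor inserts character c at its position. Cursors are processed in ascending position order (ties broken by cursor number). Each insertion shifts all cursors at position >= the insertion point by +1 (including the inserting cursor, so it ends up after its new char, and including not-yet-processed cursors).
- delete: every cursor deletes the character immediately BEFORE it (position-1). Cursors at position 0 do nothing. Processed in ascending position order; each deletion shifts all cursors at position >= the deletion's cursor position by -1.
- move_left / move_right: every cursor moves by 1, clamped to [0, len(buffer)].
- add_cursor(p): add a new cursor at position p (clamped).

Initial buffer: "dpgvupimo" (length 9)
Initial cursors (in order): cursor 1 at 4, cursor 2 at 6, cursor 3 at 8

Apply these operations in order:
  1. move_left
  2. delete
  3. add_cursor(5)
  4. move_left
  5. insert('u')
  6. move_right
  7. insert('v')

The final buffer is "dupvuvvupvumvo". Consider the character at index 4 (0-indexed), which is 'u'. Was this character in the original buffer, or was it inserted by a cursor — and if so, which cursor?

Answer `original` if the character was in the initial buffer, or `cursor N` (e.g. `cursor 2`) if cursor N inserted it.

Answer: cursor 2

Derivation:
After op 1 (move_left): buffer="dpgvupimo" (len 9), cursors c1@3 c2@5 c3@7, authorship .........
After op 2 (delete): buffer="dpvpmo" (len 6), cursors c1@2 c2@3 c3@4, authorship ......
After op 3 (add_cursor(5)): buffer="dpvpmo" (len 6), cursors c1@2 c2@3 c3@4 c4@5, authorship ......
After op 4 (move_left): buffer="dpvpmo" (len 6), cursors c1@1 c2@2 c3@3 c4@4, authorship ......
After op 5 (insert('u')): buffer="dupuvupumo" (len 10), cursors c1@2 c2@4 c3@6 c4@8, authorship .1.2.3.4..
After op 6 (move_right): buffer="dupuvupumo" (len 10), cursors c1@3 c2@5 c3@7 c4@9, authorship .1.2.3.4..
After op 7 (insert('v')): buffer="dupvuvvupvumvo" (len 14), cursors c1@4 c2@7 c3@10 c4@13, authorship .1.12.23.34.4.
Authorship (.=original, N=cursor N): . 1 . 1 2 . 2 3 . 3 4 . 4 .
Index 4: author = 2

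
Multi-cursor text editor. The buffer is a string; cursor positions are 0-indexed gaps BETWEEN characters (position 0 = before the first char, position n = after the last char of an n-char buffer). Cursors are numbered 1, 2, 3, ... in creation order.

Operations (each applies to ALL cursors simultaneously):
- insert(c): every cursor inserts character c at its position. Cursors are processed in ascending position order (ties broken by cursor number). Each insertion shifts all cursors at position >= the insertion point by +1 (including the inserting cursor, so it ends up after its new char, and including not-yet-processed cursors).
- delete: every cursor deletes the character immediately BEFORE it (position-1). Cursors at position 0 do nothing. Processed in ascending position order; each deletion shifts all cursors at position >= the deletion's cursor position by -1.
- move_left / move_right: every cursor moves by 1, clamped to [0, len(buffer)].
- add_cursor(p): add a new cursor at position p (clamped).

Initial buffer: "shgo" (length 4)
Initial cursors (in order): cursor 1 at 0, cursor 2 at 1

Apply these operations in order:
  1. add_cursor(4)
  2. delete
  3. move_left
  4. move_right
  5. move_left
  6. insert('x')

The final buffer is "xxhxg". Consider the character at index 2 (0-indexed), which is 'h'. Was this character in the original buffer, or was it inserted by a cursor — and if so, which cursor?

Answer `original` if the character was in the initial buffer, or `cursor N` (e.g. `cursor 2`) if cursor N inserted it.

After op 1 (add_cursor(4)): buffer="shgo" (len 4), cursors c1@0 c2@1 c3@4, authorship ....
After op 2 (delete): buffer="hg" (len 2), cursors c1@0 c2@0 c3@2, authorship ..
After op 3 (move_left): buffer="hg" (len 2), cursors c1@0 c2@0 c3@1, authorship ..
After op 4 (move_right): buffer="hg" (len 2), cursors c1@1 c2@1 c3@2, authorship ..
After op 5 (move_left): buffer="hg" (len 2), cursors c1@0 c2@0 c3@1, authorship ..
After op 6 (insert('x')): buffer="xxhxg" (len 5), cursors c1@2 c2@2 c3@4, authorship 12.3.
Authorship (.=original, N=cursor N): 1 2 . 3 .
Index 2: author = original

Answer: original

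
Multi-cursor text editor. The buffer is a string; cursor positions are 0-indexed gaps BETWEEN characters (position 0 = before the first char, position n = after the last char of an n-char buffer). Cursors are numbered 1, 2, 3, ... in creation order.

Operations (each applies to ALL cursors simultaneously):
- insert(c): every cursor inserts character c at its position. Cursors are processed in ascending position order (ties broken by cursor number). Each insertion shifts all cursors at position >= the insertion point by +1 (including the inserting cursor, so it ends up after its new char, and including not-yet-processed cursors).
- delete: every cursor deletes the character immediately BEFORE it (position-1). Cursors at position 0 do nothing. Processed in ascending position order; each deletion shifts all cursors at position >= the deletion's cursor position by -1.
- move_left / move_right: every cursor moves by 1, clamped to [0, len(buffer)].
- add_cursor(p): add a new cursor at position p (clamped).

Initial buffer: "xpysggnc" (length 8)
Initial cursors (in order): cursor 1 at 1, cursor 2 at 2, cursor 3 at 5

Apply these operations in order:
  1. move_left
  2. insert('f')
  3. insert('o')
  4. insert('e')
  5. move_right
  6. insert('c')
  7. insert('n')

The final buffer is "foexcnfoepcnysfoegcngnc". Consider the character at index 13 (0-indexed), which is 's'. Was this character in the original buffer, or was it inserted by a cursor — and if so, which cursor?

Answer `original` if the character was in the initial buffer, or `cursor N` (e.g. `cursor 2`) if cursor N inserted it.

After op 1 (move_left): buffer="xpysggnc" (len 8), cursors c1@0 c2@1 c3@4, authorship ........
After op 2 (insert('f')): buffer="fxfpysfggnc" (len 11), cursors c1@1 c2@3 c3@7, authorship 1.2...3....
After op 3 (insert('o')): buffer="foxfopysfoggnc" (len 14), cursors c1@2 c2@5 c3@10, authorship 11.22...33....
After op 4 (insert('e')): buffer="foexfoepysfoeggnc" (len 17), cursors c1@3 c2@7 c3@13, authorship 111.222...333....
After op 5 (move_right): buffer="foexfoepysfoeggnc" (len 17), cursors c1@4 c2@8 c3@14, authorship 111.222...333....
After op 6 (insert('c')): buffer="foexcfoepcysfoegcgnc" (len 20), cursors c1@5 c2@10 c3@17, authorship 111.1222.2..333.3...
After op 7 (insert('n')): buffer="foexcnfoepcnysfoegcngnc" (len 23), cursors c1@6 c2@12 c3@20, authorship 111.11222.22..333.33...
Authorship (.=original, N=cursor N): 1 1 1 . 1 1 2 2 2 . 2 2 . . 3 3 3 . 3 3 . . .
Index 13: author = original

Answer: original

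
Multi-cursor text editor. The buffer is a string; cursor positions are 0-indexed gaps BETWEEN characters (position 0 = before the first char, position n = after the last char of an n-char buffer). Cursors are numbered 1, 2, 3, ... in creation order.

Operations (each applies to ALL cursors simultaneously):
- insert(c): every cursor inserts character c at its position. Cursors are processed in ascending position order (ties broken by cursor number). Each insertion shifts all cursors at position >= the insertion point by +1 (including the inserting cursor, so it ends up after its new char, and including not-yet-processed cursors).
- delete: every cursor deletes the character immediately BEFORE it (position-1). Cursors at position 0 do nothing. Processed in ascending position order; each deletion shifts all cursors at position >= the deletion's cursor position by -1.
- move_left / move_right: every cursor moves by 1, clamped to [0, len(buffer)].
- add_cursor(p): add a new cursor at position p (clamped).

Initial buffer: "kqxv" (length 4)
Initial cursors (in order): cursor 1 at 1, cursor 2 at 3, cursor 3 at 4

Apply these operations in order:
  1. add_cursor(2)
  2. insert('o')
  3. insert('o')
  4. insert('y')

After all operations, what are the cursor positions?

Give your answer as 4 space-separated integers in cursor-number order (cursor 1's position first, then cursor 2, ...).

Answer: 4 12 16 8

Derivation:
After op 1 (add_cursor(2)): buffer="kqxv" (len 4), cursors c1@1 c4@2 c2@3 c3@4, authorship ....
After op 2 (insert('o')): buffer="koqoxovo" (len 8), cursors c1@2 c4@4 c2@6 c3@8, authorship .1.4.2.3
After op 3 (insert('o')): buffer="kooqooxoovoo" (len 12), cursors c1@3 c4@6 c2@9 c3@12, authorship .11.44.22.33
After op 4 (insert('y')): buffer="kooyqooyxooyvooy" (len 16), cursors c1@4 c4@8 c2@12 c3@16, authorship .111.444.222.333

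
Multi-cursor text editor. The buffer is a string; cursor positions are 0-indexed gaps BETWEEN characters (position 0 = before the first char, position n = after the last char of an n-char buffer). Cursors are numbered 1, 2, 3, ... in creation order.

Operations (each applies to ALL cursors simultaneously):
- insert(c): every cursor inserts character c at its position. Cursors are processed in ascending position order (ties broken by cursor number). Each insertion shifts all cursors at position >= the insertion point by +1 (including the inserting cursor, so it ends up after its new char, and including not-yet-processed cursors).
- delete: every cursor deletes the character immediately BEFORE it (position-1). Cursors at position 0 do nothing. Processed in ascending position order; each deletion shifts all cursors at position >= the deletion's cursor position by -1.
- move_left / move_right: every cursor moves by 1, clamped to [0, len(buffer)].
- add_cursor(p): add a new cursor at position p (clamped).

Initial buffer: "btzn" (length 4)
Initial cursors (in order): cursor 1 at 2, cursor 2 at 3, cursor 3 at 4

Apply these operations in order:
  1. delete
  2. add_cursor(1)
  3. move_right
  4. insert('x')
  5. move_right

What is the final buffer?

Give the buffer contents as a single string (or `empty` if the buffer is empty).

After op 1 (delete): buffer="b" (len 1), cursors c1@1 c2@1 c3@1, authorship .
After op 2 (add_cursor(1)): buffer="b" (len 1), cursors c1@1 c2@1 c3@1 c4@1, authorship .
After op 3 (move_right): buffer="b" (len 1), cursors c1@1 c2@1 c3@1 c4@1, authorship .
After op 4 (insert('x')): buffer="bxxxx" (len 5), cursors c1@5 c2@5 c3@5 c4@5, authorship .1234
After op 5 (move_right): buffer="bxxxx" (len 5), cursors c1@5 c2@5 c3@5 c4@5, authorship .1234

Answer: bxxxx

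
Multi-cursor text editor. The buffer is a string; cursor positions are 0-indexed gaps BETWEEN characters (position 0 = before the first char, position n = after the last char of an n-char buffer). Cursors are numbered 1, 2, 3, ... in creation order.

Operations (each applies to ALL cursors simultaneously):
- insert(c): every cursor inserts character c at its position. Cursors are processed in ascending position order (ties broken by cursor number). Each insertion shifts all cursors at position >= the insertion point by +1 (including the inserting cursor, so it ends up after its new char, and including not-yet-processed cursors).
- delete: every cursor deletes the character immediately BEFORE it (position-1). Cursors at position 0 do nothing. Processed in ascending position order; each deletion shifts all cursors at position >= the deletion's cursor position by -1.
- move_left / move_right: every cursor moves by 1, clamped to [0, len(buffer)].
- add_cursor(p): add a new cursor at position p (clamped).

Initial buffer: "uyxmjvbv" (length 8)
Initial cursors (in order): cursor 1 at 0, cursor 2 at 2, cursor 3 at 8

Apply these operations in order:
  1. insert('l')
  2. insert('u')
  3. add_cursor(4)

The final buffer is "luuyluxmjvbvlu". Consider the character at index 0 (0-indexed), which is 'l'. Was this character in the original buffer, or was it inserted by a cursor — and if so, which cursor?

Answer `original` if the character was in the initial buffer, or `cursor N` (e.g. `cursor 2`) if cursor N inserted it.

After op 1 (insert('l')): buffer="luylxmjvbvl" (len 11), cursors c1@1 c2@4 c3@11, authorship 1..2......3
After op 2 (insert('u')): buffer="luuyluxmjvbvlu" (len 14), cursors c1@2 c2@6 c3@14, authorship 11..22......33
After op 3 (add_cursor(4)): buffer="luuyluxmjvbvlu" (len 14), cursors c1@2 c4@4 c2@6 c3@14, authorship 11..22......33
Authorship (.=original, N=cursor N): 1 1 . . 2 2 . . . . . . 3 3
Index 0: author = 1

Answer: cursor 1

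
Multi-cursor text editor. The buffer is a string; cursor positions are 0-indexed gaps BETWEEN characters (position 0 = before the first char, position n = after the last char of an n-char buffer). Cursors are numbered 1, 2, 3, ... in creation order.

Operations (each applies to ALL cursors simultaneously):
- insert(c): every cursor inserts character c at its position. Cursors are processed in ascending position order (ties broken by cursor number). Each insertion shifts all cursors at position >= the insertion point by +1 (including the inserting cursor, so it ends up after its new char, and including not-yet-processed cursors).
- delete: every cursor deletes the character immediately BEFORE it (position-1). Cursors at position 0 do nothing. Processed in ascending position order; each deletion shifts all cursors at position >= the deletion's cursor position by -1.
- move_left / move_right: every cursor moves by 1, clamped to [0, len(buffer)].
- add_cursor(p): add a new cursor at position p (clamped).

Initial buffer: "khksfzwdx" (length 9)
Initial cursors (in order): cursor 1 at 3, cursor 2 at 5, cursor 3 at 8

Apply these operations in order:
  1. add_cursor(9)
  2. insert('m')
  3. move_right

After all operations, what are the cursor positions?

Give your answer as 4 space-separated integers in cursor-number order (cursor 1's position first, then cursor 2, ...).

After op 1 (add_cursor(9)): buffer="khksfzwdx" (len 9), cursors c1@3 c2@5 c3@8 c4@9, authorship .........
After op 2 (insert('m')): buffer="khkmsfmzwdmxm" (len 13), cursors c1@4 c2@7 c3@11 c4@13, authorship ...1..2...3.4
After op 3 (move_right): buffer="khkmsfmzwdmxm" (len 13), cursors c1@5 c2@8 c3@12 c4@13, authorship ...1..2...3.4

Answer: 5 8 12 13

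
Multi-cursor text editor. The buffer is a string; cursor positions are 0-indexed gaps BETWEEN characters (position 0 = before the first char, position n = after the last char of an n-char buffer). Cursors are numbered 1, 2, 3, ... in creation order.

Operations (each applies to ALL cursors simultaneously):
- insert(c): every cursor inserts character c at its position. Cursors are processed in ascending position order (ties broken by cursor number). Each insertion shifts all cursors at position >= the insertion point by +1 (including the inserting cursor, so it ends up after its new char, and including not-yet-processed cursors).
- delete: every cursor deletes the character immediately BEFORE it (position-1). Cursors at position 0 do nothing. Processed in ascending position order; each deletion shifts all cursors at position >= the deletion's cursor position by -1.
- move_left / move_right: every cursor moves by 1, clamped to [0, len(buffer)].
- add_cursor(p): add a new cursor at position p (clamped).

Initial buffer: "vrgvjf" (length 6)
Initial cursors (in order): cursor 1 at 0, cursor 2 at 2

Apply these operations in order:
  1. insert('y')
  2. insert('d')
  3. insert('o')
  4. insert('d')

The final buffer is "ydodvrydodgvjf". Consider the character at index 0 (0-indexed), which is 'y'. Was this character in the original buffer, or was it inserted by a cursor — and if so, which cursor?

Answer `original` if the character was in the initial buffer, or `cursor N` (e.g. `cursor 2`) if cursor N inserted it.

Answer: cursor 1

Derivation:
After op 1 (insert('y')): buffer="yvrygvjf" (len 8), cursors c1@1 c2@4, authorship 1..2....
After op 2 (insert('d')): buffer="ydvrydgvjf" (len 10), cursors c1@2 c2@6, authorship 11..22....
After op 3 (insert('o')): buffer="ydovrydogvjf" (len 12), cursors c1@3 c2@8, authorship 111..222....
After op 4 (insert('d')): buffer="ydodvrydodgvjf" (len 14), cursors c1@4 c2@10, authorship 1111..2222....
Authorship (.=original, N=cursor N): 1 1 1 1 . . 2 2 2 2 . . . .
Index 0: author = 1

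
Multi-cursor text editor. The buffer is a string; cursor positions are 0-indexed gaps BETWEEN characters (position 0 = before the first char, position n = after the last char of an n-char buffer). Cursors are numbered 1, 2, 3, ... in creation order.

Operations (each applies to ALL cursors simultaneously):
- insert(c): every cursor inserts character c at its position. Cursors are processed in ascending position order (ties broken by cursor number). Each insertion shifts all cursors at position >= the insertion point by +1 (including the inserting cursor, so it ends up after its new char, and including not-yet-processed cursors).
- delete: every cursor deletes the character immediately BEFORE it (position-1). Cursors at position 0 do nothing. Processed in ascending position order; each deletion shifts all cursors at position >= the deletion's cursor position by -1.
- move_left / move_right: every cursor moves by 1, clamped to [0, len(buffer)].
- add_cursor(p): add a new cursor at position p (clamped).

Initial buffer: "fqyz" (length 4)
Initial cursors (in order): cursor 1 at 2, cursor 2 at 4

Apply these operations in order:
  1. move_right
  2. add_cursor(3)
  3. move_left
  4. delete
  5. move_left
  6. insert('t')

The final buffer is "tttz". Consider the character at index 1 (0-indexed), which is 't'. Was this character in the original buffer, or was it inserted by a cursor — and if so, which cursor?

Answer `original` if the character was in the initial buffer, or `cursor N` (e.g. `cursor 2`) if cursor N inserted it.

Answer: cursor 2

Derivation:
After op 1 (move_right): buffer="fqyz" (len 4), cursors c1@3 c2@4, authorship ....
After op 2 (add_cursor(3)): buffer="fqyz" (len 4), cursors c1@3 c3@3 c2@4, authorship ....
After op 3 (move_left): buffer="fqyz" (len 4), cursors c1@2 c3@2 c2@3, authorship ....
After op 4 (delete): buffer="z" (len 1), cursors c1@0 c2@0 c3@0, authorship .
After op 5 (move_left): buffer="z" (len 1), cursors c1@0 c2@0 c3@0, authorship .
After op 6 (insert('t')): buffer="tttz" (len 4), cursors c1@3 c2@3 c3@3, authorship 123.
Authorship (.=original, N=cursor N): 1 2 3 .
Index 1: author = 2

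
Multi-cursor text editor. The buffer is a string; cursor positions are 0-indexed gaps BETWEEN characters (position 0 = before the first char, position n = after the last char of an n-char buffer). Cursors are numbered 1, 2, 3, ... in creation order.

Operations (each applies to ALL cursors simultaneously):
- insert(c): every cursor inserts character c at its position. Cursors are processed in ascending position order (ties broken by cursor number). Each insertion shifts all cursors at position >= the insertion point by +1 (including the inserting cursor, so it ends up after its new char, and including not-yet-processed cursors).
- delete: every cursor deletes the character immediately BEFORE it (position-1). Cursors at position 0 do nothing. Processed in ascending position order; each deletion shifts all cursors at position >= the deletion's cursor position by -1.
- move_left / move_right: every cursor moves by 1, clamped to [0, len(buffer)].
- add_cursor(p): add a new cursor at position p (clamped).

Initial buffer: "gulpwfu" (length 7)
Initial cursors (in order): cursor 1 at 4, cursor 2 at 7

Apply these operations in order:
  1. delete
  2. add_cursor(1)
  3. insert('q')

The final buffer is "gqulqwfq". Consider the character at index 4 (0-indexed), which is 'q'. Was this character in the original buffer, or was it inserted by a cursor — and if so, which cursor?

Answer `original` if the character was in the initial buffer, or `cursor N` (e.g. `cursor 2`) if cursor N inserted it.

After op 1 (delete): buffer="gulwf" (len 5), cursors c1@3 c2@5, authorship .....
After op 2 (add_cursor(1)): buffer="gulwf" (len 5), cursors c3@1 c1@3 c2@5, authorship .....
After op 3 (insert('q')): buffer="gqulqwfq" (len 8), cursors c3@2 c1@5 c2@8, authorship .3..1..2
Authorship (.=original, N=cursor N): . 3 . . 1 . . 2
Index 4: author = 1

Answer: cursor 1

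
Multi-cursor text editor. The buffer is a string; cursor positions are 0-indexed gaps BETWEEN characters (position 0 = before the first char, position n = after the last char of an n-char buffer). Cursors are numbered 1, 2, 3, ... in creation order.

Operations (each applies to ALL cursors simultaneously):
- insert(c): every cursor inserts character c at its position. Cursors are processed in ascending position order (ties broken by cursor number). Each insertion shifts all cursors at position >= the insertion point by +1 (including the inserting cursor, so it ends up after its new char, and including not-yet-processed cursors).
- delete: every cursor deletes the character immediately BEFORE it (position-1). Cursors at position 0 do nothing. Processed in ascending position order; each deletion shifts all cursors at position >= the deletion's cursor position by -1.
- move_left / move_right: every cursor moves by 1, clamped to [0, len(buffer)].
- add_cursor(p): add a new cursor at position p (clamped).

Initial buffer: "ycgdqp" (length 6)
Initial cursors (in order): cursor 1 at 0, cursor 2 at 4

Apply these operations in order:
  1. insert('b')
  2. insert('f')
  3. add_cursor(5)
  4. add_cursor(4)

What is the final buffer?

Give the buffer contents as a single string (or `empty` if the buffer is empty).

Answer: bfycgdbfqp

Derivation:
After op 1 (insert('b')): buffer="bycgdbqp" (len 8), cursors c1@1 c2@6, authorship 1....2..
After op 2 (insert('f')): buffer="bfycgdbfqp" (len 10), cursors c1@2 c2@8, authorship 11....22..
After op 3 (add_cursor(5)): buffer="bfycgdbfqp" (len 10), cursors c1@2 c3@5 c2@8, authorship 11....22..
After op 4 (add_cursor(4)): buffer="bfycgdbfqp" (len 10), cursors c1@2 c4@4 c3@5 c2@8, authorship 11....22..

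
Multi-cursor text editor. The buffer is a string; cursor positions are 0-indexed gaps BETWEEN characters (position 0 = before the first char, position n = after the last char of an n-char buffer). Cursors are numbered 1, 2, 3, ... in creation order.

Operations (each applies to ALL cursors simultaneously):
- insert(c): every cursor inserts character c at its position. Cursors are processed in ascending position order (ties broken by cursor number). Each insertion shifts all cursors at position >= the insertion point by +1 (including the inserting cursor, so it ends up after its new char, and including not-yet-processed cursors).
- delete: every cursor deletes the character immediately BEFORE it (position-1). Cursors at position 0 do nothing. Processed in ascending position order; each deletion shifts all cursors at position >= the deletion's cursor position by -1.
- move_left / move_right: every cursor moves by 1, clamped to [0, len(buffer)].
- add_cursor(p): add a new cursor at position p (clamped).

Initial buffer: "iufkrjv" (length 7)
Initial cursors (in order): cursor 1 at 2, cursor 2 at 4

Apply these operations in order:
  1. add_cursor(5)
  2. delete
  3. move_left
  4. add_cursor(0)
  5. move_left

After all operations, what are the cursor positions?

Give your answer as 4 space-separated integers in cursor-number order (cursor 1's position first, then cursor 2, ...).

Answer: 0 0 0 0

Derivation:
After op 1 (add_cursor(5)): buffer="iufkrjv" (len 7), cursors c1@2 c2@4 c3@5, authorship .......
After op 2 (delete): buffer="ifjv" (len 4), cursors c1@1 c2@2 c3@2, authorship ....
After op 3 (move_left): buffer="ifjv" (len 4), cursors c1@0 c2@1 c3@1, authorship ....
After op 4 (add_cursor(0)): buffer="ifjv" (len 4), cursors c1@0 c4@0 c2@1 c3@1, authorship ....
After op 5 (move_left): buffer="ifjv" (len 4), cursors c1@0 c2@0 c3@0 c4@0, authorship ....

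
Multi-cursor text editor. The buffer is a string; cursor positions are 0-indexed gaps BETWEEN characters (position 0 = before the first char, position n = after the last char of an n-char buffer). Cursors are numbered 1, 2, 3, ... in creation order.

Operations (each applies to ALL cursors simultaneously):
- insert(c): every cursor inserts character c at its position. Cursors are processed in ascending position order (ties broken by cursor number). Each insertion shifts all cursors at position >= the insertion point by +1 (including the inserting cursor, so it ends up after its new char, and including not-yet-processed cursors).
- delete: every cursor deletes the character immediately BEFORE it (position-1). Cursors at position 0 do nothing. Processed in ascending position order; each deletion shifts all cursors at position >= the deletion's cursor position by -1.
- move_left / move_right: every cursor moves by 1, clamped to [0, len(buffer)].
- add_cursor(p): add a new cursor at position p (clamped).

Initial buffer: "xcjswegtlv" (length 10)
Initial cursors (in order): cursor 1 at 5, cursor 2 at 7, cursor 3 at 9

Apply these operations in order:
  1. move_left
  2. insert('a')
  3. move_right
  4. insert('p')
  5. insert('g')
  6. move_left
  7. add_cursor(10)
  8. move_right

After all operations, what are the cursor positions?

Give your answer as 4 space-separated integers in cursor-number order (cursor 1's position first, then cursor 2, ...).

After op 1 (move_left): buffer="xcjswegtlv" (len 10), cursors c1@4 c2@6 c3@8, authorship ..........
After op 2 (insert('a')): buffer="xcjsaweagtalv" (len 13), cursors c1@5 c2@8 c3@11, authorship ....1..2..3..
After op 3 (move_right): buffer="xcjsaweagtalv" (len 13), cursors c1@6 c2@9 c3@12, authorship ....1..2..3..
After op 4 (insert('p')): buffer="xcjsawpeagptalpv" (len 16), cursors c1@7 c2@11 c3@15, authorship ....1.1.2.2.3.3.
After op 5 (insert('g')): buffer="xcjsawpgeagpgtalpgv" (len 19), cursors c1@8 c2@13 c3@18, authorship ....1.11.2.22.3.33.
After op 6 (move_left): buffer="xcjsawpgeagpgtalpgv" (len 19), cursors c1@7 c2@12 c3@17, authorship ....1.11.2.22.3.33.
After op 7 (add_cursor(10)): buffer="xcjsawpgeagpgtalpgv" (len 19), cursors c1@7 c4@10 c2@12 c3@17, authorship ....1.11.2.22.3.33.
After op 8 (move_right): buffer="xcjsawpgeagpgtalpgv" (len 19), cursors c1@8 c4@11 c2@13 c3@18, authorship ....1.11.2.22.3.33.

Answer: 8 13 18 11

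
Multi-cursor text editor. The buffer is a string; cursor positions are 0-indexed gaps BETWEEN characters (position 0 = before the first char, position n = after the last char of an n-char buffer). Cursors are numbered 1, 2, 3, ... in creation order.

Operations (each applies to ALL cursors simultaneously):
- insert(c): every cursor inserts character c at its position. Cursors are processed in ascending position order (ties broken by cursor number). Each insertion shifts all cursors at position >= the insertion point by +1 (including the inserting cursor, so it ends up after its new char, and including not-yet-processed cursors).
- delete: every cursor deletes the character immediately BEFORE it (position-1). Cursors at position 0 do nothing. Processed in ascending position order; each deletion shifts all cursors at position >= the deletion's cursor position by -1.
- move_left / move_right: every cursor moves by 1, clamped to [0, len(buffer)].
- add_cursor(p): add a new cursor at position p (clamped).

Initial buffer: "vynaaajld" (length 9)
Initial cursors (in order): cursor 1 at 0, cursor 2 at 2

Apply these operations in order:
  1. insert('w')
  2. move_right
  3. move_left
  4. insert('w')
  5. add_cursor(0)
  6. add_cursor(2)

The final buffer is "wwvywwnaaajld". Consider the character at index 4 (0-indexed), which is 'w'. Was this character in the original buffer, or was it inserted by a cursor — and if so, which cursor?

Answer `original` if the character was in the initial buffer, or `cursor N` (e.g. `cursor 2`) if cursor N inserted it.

After op 1 (insert('w')): buffer="wvywnaaajld" (len 11), cursors c1@1 c2@4, authorship 1..2.......
After op 2 (move_right): buffer="wvywnaaajld" (len 11), cursors c1@2 c2@5, authorship 1..2.......
After op 3 (move_left): buffer="wvywnaaajld" (len 11), cursors c1@1 c2@4, authorship 1..2.......
After op 4 (insert('w')): buffer="wwvywwnaaajld" (len 13), cursors c1@2 c2@6, authorship 11..22.......
After op 5 (add_cursor(0)): buffer="wwvywwnaaajld" (len 13), cursors c3@0 c1@2 c2@6, authorship 11..22.......
After op 6 (add_cursor(2)): buffer="wwvywwnaaajld" (len 13), cursors c3@0 c1@2 c4@2 c2@6, authorship 11..22.......
Authorship (.=original, N=cursor N): 1 1 . . 2 2 . . . . . . .
Index 4: author = 2

Answer: cursor 2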